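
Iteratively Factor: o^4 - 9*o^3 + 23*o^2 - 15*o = (o)*(o^3 - 9*o^2 + 23*o - 15) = o*(o - 3)*(o^2 - 6*o + 5) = o*(o - 3)*(o - 1)*(o - 5)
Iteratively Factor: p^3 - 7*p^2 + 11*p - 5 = (p - 1)*(p^2 - 6*p + 5) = (p - 5)*(p - 1)*(p - 1)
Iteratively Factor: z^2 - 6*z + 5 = (z - 1)*(z - 5)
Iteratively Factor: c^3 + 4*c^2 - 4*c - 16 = (c + 4)*(c^2 - 4) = (c - 2)*(c + 4)*(c + 2)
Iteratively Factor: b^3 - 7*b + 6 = (b + 3)*(b^2 - 3*b + 2) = (b - 1)*(b + 3)*(b - 2)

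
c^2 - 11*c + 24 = (c - 8)*(c - 3)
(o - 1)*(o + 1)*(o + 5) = o^3 + 5*o^2 - o - 5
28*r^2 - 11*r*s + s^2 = (-7*r + s)*(-4*r + s)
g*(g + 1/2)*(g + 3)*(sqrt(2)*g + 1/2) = sqrt(2)*g^4 + g^3/2 + 7*sqrt(2)*g^3/2 + 7*g^2/4 + 3*sqrt(2)*g^2/2 + 3*g/4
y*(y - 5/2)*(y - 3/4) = y^3 - 13*y^2/4 + 15*y/8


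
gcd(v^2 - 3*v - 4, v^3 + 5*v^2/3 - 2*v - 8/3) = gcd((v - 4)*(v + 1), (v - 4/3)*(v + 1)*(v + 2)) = v + 1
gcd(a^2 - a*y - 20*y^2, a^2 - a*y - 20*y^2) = -a^2 + a*y + 20*y^2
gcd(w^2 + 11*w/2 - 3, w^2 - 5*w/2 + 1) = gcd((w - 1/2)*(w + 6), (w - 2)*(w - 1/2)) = w - 1/2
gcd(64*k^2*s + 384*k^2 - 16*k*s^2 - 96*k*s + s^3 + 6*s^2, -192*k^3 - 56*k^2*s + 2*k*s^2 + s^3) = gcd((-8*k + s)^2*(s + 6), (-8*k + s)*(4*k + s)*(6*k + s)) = -8*k + s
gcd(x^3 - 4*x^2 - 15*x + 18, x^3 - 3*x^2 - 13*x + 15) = x^2 + 2*x - 3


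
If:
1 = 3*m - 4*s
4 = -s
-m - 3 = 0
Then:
No Solution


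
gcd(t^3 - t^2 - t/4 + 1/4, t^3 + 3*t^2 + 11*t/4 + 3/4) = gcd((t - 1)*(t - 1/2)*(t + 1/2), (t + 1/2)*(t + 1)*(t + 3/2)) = t + 1/2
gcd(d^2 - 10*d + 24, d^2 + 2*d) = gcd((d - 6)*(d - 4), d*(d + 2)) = 1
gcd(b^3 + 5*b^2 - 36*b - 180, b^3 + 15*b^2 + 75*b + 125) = b + 5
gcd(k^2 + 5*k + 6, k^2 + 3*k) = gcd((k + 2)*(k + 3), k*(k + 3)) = k + 3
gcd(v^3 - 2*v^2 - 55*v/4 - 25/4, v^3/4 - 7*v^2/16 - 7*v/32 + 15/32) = 1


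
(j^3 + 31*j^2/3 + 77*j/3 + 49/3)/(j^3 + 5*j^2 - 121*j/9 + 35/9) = 3*(3*j^2 + 10*j + 7)/(9*j^2 - 18*j + 5)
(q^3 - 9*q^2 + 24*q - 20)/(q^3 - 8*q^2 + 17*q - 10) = (q - 2)/(q - 1)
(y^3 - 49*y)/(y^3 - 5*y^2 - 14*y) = (y + 7)/(y + 2)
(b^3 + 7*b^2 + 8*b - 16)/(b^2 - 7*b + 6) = (b^2 + 8*b + 16)/(b - 6)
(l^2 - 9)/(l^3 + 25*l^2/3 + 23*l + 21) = 3*(l - 3)/(3*l^2 + 16*l + 21)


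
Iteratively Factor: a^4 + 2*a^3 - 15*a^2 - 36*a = (a + 3)*(a^3 - a^2 - 12*a) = (a + 3)^2*(a^2 - 4*a) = a*(a + 3)^2*(a - 4)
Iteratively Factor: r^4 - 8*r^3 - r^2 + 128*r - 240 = (r + 4)*(r^3 - 12*r^2 + 47*r - 60) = (r - 5)*(r + 4)*(r^2 - 7*r + 12) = (r - 5)*(r - 3)*(r + 4)*(r - 4)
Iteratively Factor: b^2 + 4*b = (b)*(b + 4)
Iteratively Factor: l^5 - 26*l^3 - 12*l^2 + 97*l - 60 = (l + 3)*(l^4 - 3*l^3 - 17*l^2 + 39*l - 20) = (l - 5)*(l + 3)*(l^3 + 2*l^2 - 7*l + 4) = (l - 5)*(l - 1)*(l + 3)*(l^2 + 3*l - 4) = (l - 5)*(l - 1)*(l + 3)*(l + 4)*(l - 1)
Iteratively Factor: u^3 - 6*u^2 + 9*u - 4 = (u - 1)*(u^2 - 5*u + 4) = (u - 1)^2*(u - 4)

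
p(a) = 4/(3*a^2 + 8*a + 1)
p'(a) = 4*(-6*a - 8)/(3*a^2 + 8*a + 1)^2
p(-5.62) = 0.08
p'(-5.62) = 0.04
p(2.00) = 0.14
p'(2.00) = -0.10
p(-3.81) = 0.28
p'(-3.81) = 0.30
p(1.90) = 0.15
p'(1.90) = -0.11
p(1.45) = 0.21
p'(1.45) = -0.19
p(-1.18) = -0.94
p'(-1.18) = -0.20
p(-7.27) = 0.04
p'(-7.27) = 0.01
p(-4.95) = 0.11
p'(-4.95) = 0.07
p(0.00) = 4.00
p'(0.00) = -32.00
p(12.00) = 0.01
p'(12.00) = 0.00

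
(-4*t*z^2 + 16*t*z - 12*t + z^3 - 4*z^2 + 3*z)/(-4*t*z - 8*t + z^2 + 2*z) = (z^2 - 4*z + 3)/(z + 2)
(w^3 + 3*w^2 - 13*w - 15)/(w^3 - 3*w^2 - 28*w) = (-w^3 - 3*w^2 + 13*w + 15)/(w*(-w^2 + 3*w + 28))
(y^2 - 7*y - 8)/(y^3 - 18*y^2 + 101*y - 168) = (y + 1)/(y^2 - 10*y + 21)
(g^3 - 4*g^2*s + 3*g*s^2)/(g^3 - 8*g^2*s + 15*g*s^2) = (-g + s)/(-g + 5*s)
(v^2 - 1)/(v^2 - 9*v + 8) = (v + 1)/(v - 8)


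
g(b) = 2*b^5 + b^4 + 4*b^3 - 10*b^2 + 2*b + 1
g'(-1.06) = 44.54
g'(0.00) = 2.00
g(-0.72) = -7.24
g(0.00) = 1.00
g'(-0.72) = 23.82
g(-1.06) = -18.53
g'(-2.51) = 461.46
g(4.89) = 6403.26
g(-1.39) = -38.49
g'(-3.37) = 1342.38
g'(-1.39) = 79.57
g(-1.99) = -120.84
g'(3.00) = 968.00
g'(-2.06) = 239.24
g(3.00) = 592.00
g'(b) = 10*b^4 + 4*b^3 + 12*b^2 - 20*b + 2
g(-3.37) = -1012.74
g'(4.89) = 6376.75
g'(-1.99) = 214.62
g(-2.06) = -136.71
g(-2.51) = -289.83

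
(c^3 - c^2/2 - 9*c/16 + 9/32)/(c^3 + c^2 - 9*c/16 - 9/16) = (c - 1/2)/(c + 1)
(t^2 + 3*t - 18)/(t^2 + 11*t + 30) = (t - 3)/(t + 5)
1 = 1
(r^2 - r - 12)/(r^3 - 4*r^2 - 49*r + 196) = (r + 3)/(r^2 - 49)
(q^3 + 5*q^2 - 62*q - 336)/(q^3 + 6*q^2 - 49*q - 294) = (q - 8)/(q - 7)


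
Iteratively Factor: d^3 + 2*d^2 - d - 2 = (d + 2)*(d^2 - 1) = (d - 1)*(d + 2)*(d + 1)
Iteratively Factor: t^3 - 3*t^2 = (t)*(t^2 - 3*t) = t^2*(t - 3)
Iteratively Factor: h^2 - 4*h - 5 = (h + 1)*(h - 5)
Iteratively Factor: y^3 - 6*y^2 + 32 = (y - 4)*(y^2 - 2*y - 8) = (y - 4)^2*(y + 2)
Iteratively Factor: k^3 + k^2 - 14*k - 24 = (k - 4)*(k^2 + 5*k + 6) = (k - 4)*(k + 2)*(k + 3)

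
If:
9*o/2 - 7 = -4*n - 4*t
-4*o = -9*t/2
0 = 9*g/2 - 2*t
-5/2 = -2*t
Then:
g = 5/9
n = -277/256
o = 45/32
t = 5/4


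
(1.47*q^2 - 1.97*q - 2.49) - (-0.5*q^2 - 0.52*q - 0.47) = 1.97*q^2 - 1.45*q - 2.02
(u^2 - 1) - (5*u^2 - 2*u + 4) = -4*u^2 + 2*u - 5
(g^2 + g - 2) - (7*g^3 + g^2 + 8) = -7*g^3 + g - 10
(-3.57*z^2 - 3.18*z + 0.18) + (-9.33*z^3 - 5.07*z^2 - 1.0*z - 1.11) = -9.33*z^3 - 8.64*z^2 - 4.18*z - 0.93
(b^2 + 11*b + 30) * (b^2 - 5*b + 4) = b^4 + 6*b^3 - 21*b^2 - 106*b + 120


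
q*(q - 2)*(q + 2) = q^3 - 4*q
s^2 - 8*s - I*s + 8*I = (s - 8)*(s - I)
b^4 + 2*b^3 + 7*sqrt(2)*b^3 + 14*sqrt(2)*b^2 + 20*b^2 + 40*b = b*(b + 2)*(b + 2*sqrt(2))*(b + 5*sqrt(2))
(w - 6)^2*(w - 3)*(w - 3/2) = w^4 - 33*w^3/2 + 189*w^2/2 - 216*w + 162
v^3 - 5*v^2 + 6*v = v*(v - 3)*(v - 2)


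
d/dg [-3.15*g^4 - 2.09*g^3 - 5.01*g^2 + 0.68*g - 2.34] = -12.6*g^3 - 6.27*g^2 - 10.02*g + 0.68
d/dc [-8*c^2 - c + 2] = -16*c - 1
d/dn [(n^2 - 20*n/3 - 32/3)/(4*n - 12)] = (3*n^2 - 18*n + 92)/(12*(n^2 - 6*n + 9))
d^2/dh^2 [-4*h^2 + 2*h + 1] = -8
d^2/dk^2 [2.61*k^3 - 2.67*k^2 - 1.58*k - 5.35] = 15.66*k - 5.34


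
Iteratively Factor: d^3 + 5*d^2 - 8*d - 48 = (d + 4)*(d^2 + d - 12) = (d - 3)*(d + 4)*(d + 4)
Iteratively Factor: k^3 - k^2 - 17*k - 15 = (k - 5)*(k^2 + 4*k + 3) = (k - 5)*(k + 3)*(k + 1)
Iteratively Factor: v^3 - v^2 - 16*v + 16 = (v + 4)*(v^2 - 5*v + 4) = (v - 4)*(v + 4)*(v - 1)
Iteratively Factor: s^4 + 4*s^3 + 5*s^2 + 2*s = (s + 2)*(s^3 + 2*s^2 + s) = (s + 1)*(s + 2)*(s^2 + s) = s*(s + 1)*(s + 2)*(s + 1)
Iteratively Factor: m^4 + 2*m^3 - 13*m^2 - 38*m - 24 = (m + 2)*(m^3 - 13*m - 12) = (m + 1)*(m + 2)*(m^2 - m - 12) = (m - 4)*(m + 1)*(m + 2)*(m + 3)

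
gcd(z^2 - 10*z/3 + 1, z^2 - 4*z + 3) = z - 3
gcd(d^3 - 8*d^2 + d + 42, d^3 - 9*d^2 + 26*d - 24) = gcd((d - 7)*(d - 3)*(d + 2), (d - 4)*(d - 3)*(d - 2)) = d - 3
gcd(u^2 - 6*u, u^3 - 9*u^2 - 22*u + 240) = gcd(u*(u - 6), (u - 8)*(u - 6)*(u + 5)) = u - 6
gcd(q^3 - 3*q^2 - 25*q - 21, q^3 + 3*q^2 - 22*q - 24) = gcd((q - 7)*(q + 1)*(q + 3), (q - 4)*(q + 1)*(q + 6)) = q + 1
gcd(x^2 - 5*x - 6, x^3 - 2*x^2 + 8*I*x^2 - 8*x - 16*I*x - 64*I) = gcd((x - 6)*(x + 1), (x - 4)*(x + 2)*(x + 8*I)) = 1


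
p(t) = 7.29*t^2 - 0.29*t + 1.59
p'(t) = 14.58*t - 0.29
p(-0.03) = 1.61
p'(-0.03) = -0.73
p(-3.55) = 94.49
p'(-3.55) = -52.05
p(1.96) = 29.03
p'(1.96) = 28.29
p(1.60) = 19.79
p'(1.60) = 23.04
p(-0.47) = 3.34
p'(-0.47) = -7.14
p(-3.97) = 117.64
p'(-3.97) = -58.17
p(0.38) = 2.53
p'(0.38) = 5.25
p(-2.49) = 47.51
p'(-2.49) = -36.59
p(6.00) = 262.29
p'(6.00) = 87.19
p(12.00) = 1047.87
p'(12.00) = 174.67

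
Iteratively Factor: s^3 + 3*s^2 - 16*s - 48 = (s + 4)*(s^2 - s - 12) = (s + 3)*(s + 4)*(s - 4)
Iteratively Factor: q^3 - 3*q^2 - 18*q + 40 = (q - 5)*(q^2 + 2*q - 8) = (q - 5)*(q - 2)*(q + 4)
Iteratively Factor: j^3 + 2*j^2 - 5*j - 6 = (j - 2)*(j^2 + 4*j + 3) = (j - 2)*(j + 3)*(j + 1)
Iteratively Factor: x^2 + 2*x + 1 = (x + 1)*(x + 1)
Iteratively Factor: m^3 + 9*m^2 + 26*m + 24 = (m + 3)*(m^2 + 6*m + 8) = (m + 3)*(m + 4)*(m + 2)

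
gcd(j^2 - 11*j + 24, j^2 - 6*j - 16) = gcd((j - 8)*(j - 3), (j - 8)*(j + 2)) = j - 8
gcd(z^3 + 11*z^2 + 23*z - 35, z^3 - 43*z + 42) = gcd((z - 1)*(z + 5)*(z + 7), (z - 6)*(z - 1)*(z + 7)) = z^2 + 6*z - 7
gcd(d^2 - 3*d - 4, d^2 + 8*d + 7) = d + 1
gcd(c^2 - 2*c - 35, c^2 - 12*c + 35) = c - 7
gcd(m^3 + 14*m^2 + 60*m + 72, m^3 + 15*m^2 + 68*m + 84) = m^2 + 8*m + 12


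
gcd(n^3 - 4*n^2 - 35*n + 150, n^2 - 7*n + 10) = n - 5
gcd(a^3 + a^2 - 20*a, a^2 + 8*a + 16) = 1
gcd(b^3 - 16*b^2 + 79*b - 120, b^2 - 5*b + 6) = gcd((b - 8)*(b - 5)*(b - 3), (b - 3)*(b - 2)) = b - 3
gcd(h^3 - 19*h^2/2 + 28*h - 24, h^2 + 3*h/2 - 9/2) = h - 3/2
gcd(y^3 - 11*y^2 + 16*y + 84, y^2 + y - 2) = y + 2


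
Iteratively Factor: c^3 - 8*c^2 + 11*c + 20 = (c - 4)*(c^2 - 4*c - 5) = (c - 5)*(c - 4)*(c + 1)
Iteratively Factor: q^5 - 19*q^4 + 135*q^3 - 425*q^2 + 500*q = (q - 5)*(q^4 - 14*q^3 + 65*q^2 - 100*q) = (q - 5)^2*(q^3 - 9*q^2 + 20*q) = (q - 5)^2*(q - 4)*(q^2 - 5*q) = q*(q - 5)^2*(q - 4)*(q - 5)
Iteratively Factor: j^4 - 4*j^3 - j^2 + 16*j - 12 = (j - 1)*(j^3 - 3*j^2 - 4*j + 12) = (j - 3)*(j - 1)*(j^2 - 4) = (j - 3)*(j - 1)*(j + 2)*(j - 2)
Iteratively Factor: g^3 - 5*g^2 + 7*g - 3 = (g - 1)*(g^2 - 4*g + 3) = (g - 1)^2*(g - 3)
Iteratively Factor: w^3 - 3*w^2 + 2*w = (w)*(w^2 - 3*w + 2) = w*(w - 2)*(w - 1)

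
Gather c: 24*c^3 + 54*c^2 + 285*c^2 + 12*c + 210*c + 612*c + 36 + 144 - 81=24*c^3 + 339*c^2 + 834*c + 99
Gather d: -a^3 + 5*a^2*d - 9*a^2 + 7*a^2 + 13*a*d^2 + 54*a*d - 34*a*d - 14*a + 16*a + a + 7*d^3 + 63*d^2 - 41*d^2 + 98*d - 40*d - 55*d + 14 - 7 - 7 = -a^3 - 2*a^2 + 3*a + 7*d^3 + d^2*(13*a + 22) + d*(5*a^2 + 20*a + 3)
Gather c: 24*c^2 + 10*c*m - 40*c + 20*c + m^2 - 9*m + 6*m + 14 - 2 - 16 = 24*c^2 + c*(10*m - 20) + m^2 - 3*m - 4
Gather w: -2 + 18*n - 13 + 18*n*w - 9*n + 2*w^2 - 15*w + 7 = 9*n + 2*w^2 + w*(18*n - 15) - 8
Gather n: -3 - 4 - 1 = -8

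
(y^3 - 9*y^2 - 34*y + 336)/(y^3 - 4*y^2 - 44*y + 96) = (y - 7)/(y - 2)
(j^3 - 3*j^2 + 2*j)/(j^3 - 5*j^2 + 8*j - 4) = j/(j - 2)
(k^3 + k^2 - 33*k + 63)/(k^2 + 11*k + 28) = (k^2 - 6*k + 9)/(k + 4)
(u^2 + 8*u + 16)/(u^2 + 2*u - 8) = (u + 4)/(u - 2)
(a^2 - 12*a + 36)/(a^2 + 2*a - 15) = (a^2 - 12*a + 36)/(a^2 + 2*a - 15)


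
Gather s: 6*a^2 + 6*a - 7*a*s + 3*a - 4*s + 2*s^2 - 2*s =6*a^2 + 9*a + 2*s^2 + s*(-7*a - 6)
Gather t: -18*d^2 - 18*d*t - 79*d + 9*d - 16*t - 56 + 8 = -18*d^2 - 70*d + t*(-18*d - 16) - 48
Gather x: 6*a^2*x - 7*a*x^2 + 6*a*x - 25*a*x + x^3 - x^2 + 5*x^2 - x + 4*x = x^3 + x^2*(4 - 7*a) + x*(6*a^2 - 19*a + 3)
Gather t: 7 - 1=6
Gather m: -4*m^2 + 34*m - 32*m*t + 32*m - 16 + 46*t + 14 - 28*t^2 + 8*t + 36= -4*m^2 + m*(66 - 32*t) - 28*t^2 + 54*t + 34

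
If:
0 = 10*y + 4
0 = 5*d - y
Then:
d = -2/25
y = -2/5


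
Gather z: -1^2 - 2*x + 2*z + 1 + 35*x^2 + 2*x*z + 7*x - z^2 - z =35*x^2 + 5*x - z^2 + z*(2*x + 1)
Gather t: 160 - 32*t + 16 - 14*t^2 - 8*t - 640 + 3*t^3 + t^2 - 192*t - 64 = 3*t^3 - 13*t^2 - 232*t - 528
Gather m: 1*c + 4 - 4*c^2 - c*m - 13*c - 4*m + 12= -4*c^2 - 12*c + m*(-c - 4) + 16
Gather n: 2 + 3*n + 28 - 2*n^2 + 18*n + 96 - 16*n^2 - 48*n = -18*n^2 - 27*n + 126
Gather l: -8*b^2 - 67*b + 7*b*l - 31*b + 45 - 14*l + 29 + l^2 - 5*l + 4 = -8*b^2 - 98*b + l^2 + l*(7*b - 19) + 78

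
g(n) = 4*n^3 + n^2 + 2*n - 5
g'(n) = 12*n^2 + 2*n + 2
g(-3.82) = -221.02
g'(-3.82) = 169.47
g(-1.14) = -11.91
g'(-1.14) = 15.32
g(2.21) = 47.48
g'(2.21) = 65.03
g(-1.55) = -20.59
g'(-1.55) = 27.73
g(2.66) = 82.68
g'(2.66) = 92.23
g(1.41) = 11.02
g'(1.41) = 28.68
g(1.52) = 14.40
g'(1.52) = 32.76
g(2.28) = 52.17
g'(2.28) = 68.94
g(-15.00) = -13310.00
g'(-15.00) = 2672.00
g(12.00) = 7075.00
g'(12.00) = 1754.00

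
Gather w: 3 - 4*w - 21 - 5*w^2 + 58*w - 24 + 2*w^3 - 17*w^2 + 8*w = 2*w^3 - 22*w^2 + 62*w - 42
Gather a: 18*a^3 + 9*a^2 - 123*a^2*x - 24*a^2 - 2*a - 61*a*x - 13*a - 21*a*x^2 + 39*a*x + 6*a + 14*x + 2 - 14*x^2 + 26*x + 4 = 18*a^3 + a^2*(-123*x - 15) + a*(-21*x^2 - 22*x - 9) - 14*x^2 + 40*x + 6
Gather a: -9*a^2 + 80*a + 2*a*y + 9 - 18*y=-9*a^2 + a*(2*y + 80) - 18*y + 9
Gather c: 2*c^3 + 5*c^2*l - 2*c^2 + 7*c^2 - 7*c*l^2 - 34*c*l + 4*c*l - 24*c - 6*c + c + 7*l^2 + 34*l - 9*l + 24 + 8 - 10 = 2*c^3 + c^2*(5*l + 5) + c*(-7*l^2 - 30*l - 29) + 7*l^2 + 25*l + 22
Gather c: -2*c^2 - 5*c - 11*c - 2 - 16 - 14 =-2*c^2 - 16*c - 32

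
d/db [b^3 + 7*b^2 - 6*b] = 3*b^2 + 14*b - 6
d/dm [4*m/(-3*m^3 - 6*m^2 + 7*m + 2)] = 8*(3*m^3 + 3*m^2 + 1)/(9*m^6 + 36*m^5 - 6*m^4 - 96*m^3 + 25*m^2 + 28*m + 4)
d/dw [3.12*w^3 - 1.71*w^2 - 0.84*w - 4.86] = 9.36*w^2 - 3.42*w - 0.84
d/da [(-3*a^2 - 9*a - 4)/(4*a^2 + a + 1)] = (33*a^2 + 26*a - 5)/(16*a^4 + 8*a^3 + 9*a^2 + 2*a + 1)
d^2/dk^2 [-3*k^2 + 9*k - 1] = -6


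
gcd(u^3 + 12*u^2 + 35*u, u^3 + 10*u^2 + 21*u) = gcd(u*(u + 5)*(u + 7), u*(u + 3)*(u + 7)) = u^2 + 7*u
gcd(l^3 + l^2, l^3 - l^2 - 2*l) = l^2 + l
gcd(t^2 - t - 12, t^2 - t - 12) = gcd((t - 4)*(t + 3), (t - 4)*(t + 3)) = t^2 - t - 12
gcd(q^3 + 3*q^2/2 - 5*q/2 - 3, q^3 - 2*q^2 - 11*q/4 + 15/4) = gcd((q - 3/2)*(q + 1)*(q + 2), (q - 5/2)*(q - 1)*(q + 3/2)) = 1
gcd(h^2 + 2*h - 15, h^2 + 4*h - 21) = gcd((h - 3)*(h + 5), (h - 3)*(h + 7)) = h - 3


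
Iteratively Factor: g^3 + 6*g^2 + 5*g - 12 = (g + 3)*(g^2 + 3*g - 4) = (g + 3)*(g + 4)*(g - 1)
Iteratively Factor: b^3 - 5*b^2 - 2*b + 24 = (b - 3)*(b^2 - 2*b - 8) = (b - 3)*(b + 2)*(b - 4)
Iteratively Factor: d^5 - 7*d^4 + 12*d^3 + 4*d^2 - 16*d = (d + 1)*(d^4 - 8*d^3 + 20*d^2 - 16*d) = (d - 2)*(d + 1)*(d^3 - 6*d^2 + 8*d) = (d - 2)^2*(d + 1)*(d^2 - 4*d) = (d - 4)*(d - 2)^2*(d + 1)*(d)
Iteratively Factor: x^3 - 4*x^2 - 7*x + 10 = (x - 5)*(x^2 + x - 2) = (x - 5)*(x + 2)*(x - 1)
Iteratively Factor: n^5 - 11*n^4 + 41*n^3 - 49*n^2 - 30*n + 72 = (n - 3)*(n^4 - 8*n^3 + 17*n^2 + 2*n - 24) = (n - 3)*(n - 2)*(n^3 - 6*n^2 + 5*n + 12) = (n - 3)^2*(n - 2)*(n^2 - 3*n - 4) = (n - 3)^2*(n - 2)*(n + 1)*(n - 4)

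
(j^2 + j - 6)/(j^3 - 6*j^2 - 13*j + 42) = 1/(j - 7)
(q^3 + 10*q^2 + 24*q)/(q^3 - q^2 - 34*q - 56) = q*(q + 6)/(q^2 - 5*q - 14)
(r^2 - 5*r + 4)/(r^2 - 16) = (r - 1)/(r + 4)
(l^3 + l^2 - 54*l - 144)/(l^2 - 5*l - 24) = l + 6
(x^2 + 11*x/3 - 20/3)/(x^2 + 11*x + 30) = (x - 4/3)/(x + 6)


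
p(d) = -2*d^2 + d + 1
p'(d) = 1 - 4*d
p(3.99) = -26.85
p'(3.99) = -14.96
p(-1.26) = -3.44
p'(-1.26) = 6.04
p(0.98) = 0.06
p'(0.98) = -2.92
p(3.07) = -14.78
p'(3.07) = -11.28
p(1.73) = -3.26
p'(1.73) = -5.92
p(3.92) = -25.81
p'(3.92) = -14.68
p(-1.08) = -2.41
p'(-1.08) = 5.32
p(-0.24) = 0.64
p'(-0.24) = 1.96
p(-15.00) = -464.00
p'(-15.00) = 61.00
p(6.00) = -65.00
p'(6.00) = -23.00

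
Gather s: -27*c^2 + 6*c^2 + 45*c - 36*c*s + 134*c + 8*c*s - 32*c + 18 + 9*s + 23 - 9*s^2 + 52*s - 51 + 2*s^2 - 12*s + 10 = -21*c^2 + 147*c - 7*s^2 + s*(49 - 28*c)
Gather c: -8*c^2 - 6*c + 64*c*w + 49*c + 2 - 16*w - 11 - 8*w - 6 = -8*c^2 + c*(64*w + 43) - 24*w - 15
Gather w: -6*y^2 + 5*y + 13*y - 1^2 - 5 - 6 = -6*y^2 + 18*y - 12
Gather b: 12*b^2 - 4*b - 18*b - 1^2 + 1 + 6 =12*b^2 - 22*b + 6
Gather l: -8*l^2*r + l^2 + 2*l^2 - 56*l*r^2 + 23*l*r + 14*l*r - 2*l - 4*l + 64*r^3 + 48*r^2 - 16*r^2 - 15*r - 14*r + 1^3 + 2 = l^2*(3 - 8*r) + l*(-56*r^2 + 37*r - 6) + 64*r^3 + 32*r^2 - 29*r + 3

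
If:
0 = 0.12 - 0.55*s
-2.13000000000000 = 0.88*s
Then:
No Solution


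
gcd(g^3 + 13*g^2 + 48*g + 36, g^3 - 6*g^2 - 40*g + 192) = g + 6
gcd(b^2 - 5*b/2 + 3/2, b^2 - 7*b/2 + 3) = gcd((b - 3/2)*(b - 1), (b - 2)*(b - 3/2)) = b - 3/2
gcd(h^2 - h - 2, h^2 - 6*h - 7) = h + 1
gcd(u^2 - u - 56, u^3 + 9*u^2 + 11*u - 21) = u + 7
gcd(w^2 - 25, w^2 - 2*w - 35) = w + 5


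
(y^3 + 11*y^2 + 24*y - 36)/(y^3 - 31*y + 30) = (y + 6)/(y - 5)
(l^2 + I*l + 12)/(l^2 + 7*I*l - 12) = (l - 3*I)/(l + 3*I)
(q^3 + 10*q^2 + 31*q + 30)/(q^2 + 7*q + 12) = (q^2 + 7*q + 10)/(q + 4)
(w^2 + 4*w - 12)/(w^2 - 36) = (w - 2)/(w - 6)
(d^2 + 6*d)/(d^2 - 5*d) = (d + 6)/(d - 5)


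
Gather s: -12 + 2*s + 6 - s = s - 6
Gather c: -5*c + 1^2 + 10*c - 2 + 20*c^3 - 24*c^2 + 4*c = 20*c^3 - 24*c^2 + 9*c - 1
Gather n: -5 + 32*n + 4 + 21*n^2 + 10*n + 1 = 21*n^2 + 42*n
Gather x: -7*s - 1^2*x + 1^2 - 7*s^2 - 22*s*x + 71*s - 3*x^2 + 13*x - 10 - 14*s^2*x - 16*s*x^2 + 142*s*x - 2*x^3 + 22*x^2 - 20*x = -7*s^2 + 64*s - 2*x^3 + x^2*(19 - 16*s) + x*(-14*s^2 + 120*s - 8) - 9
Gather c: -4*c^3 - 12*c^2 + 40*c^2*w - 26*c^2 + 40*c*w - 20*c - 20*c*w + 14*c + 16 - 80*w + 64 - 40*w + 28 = -4*c^3 + c^2*(40*w - 38) + c*(20*w - 6) - 120*w + 108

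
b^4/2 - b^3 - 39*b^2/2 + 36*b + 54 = (b/2 + 1/2)*(b - 6)*(b - 3)*(b + 6)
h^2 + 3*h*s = h*(h + 3*s)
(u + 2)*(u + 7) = u^2 + 9*u + 14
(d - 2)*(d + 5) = d^2 + 3*d - 10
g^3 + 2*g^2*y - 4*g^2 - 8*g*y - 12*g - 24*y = (g - 6)*(g + 2)*(g + 2*y)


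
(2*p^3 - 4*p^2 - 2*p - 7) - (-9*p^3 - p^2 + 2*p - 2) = 11*p^3 - 3*p^2 - 4*p - 5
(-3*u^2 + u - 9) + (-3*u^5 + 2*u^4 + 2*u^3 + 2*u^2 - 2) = -3*u^5 + 2*u^4 + 2*u^3 - u^2 + u - 11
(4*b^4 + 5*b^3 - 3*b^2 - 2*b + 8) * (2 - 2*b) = -8*b^5 - 2*b^4 + 16*b^3 - 2*b^2 - 20*b + 16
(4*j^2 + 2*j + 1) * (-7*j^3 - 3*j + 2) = -28*j^5 - 14*j^4 - 19*j^3 + 2*j^2 + j + 2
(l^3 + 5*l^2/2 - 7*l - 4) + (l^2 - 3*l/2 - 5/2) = l^3 + 7*l^2/2 - 17*l/2 - 13/2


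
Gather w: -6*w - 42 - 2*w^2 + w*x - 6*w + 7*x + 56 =-2*w^2 + w*(x - 12) + 7*x + 14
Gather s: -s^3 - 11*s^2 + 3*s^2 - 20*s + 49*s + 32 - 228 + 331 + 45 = -s^3 - 8*s^2 + 29*s + 180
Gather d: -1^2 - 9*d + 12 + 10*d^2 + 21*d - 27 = 10*d^2 + 12*d - 16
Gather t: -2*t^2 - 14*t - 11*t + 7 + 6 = -2*t^2 - 25*t + 13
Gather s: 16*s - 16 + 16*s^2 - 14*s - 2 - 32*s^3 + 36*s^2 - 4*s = -32*s^3 + 52*s^2 - 2*s - 18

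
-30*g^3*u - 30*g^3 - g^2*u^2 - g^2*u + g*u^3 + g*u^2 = (-6*g + u)*(5*g + u)*(g*u + g)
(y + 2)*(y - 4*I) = y^2 + 2*y - 4*I*y - 8*I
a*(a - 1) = a^2 - a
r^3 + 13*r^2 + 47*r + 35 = (r + 1)*(r + 5)*(r + 7)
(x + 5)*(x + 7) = x^2 + 12*x + 35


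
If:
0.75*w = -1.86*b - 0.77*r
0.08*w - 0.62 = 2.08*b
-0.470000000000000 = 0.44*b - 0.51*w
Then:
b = -0.27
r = -0.01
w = 0.69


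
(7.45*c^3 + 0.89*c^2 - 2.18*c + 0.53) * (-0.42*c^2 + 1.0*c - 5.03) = -3.129*c^5 + 7.0762*c^4 - 35.6679*c^3 - 6.8793*c^2 + 11.4954*c - 2.6659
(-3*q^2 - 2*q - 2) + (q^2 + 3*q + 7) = -2*q^2 + q + 5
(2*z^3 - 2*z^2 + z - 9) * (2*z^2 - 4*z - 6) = 4*z^5 - 12*z^4 - 2*z^3 - 10*z^2 + 30*z + 54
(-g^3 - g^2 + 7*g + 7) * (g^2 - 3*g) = -g^5 + 2*g^4 + 10*g^3 - 14*g^2 - 21*g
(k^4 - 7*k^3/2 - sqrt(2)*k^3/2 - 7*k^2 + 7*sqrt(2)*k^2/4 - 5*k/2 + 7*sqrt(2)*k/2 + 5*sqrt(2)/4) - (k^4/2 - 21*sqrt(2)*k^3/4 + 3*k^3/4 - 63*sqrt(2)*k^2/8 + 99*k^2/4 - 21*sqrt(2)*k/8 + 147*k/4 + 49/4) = k^4/2 - 17*k^3/4 + 19*sqrt(2)*k^3/4 - 127*k^2/4 + 77*sqrt(2)*k^2/8 - 157*k/4 + 49*sqrt(2)*k/8 - 49/4 + 5*sqrt(2)/4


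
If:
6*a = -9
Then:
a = -3/2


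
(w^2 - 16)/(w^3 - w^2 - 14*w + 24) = (w - 4)/(w^2 - 5*w + 6)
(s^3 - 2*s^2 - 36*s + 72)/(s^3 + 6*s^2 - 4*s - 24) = (s - 6)/(s + 2)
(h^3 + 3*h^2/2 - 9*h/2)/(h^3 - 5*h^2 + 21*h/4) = 2*(h + 3)/(2*h - 7)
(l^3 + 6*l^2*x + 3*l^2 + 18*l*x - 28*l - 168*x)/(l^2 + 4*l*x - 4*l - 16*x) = (l^2 + 6*l*x + 7*l + 42*x)/(l + 4*x)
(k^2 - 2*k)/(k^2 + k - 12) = k*(k - 2)/(k^2 + k - 12)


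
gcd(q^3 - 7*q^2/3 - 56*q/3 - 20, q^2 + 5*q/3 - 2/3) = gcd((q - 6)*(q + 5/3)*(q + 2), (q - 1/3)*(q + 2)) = q + 2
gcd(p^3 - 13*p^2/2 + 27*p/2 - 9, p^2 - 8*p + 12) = p - 2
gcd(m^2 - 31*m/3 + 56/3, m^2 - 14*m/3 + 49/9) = m - 7/3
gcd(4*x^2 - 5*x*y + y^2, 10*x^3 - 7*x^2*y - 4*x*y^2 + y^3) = x - y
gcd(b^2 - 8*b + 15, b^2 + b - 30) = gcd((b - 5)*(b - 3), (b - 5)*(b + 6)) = b - 5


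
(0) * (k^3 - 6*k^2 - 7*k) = 0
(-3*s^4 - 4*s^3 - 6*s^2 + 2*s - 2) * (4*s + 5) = -12*s^5 - 31*s^4 - 44*s^3 - 22*s^2 + 2*s - 10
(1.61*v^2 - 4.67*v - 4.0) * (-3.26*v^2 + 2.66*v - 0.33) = -5.2486*v^4 + 19.5068*v^3 + 0.0864999999999991*v^2 - 9.0989*v + 1.32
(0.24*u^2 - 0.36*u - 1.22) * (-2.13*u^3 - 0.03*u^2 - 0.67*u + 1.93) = -0.5112*u^5 + 0.7596*u^4 + 2.4486*u^3 + 0.741*u^2 + 0.1226*u - 2.3546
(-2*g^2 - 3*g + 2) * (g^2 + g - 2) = -2*g^4 - 5*g^3 + 3*g^2 + 8*g - 4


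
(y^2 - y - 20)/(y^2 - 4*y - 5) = (y + 4)/(y + 1)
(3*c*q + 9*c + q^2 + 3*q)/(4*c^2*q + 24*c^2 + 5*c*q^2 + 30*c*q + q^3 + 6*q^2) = (3*c*q + 9*c + q^2 + 3*q)/(4*c^2*q + 24*c^2 + 5*c*q^2 + 30*c*q + q^3 + 6*q^2)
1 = 1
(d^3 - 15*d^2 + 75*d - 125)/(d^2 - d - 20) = (d^2 - 10*d + 25)/(d + 4)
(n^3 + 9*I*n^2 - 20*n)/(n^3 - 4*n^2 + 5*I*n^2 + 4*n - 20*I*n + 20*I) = n*(n + 4*I)/(n^2 - 4*n + 4)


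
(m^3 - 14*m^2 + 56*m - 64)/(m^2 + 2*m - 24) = (m^2 - 10*m + 16)/(m + 6)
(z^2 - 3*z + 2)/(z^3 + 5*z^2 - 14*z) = (z - 1)/(z*(z + 7))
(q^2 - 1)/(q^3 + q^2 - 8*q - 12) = (q^2 - 1)/(q^3 + q^2 - 8*q - 12)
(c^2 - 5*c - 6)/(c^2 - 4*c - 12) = (c + 1)/(c + 2)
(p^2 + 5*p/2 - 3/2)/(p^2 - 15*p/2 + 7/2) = (p + 3)/(p - 7)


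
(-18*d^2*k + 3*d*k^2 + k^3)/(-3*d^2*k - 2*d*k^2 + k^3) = (6*d + k)/(d + k)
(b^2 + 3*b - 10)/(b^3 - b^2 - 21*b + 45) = (b - 2)/(b^2 - 6*b + 9)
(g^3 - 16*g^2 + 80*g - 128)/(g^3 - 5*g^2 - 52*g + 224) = (g - 4)/(g + 7)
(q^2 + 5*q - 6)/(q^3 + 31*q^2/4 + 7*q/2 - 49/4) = 4*(q + 6)/(4*q^2 + 35*q + 49)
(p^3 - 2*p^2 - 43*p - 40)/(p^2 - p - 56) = (p^2 + 6*p + 5)/(p + 7)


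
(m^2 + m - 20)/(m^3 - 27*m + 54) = (m^2 + m - 20)/(m^3 - 27*m + 54)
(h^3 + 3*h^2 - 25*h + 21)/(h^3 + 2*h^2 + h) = (h^3 + 3*h^2 - 25*h + 21)/(h*(h^2 + 2*h + 1))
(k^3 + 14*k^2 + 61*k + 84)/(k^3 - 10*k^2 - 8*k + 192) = (k^2 + 10*k + 21)/(k^2 - 14*k + 48)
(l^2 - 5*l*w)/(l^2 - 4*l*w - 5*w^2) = l/(l + w)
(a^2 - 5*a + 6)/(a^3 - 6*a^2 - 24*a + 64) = (a - 3)/(a^2 - 4*a - 32)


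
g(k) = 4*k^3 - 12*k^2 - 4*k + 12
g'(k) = 12*k^2 - 24*k - 4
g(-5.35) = -922.59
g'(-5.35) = 467.87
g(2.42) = -11.27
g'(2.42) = 8.20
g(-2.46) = -110.33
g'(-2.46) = 127.66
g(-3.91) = -394.92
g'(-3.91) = 273.30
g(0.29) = 9.93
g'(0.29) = -9.95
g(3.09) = 3.08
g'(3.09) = 36.42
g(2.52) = -10.27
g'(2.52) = 11.72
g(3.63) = 30.69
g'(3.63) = 67.00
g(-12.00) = -8580.00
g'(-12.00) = 2012.00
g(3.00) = 0.00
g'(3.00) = 32.00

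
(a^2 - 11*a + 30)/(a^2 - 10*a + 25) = (a - 6)/(a - 5)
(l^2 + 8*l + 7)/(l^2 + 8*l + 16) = (l^2 + 8*l + 7)/(l^2 + 8*l + 16)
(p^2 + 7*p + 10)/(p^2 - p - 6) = (p + 5)/(p - 3)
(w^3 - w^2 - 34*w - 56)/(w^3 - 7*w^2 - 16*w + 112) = (w + 2)/(w - 4)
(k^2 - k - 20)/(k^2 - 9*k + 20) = (k + 4)/(k - 4)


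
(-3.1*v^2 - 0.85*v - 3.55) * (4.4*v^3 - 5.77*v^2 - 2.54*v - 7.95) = -13.64*v^5 + 14.147*v^4 - 2.8415*v^3 + 47.2875*v^2 + 15.7745*v + 28.2225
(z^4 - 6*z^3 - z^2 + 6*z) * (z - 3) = z^5 - 9*z^4 + 17*z^3 + 9*z^2 - 18*z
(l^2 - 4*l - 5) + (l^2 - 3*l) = 2*l^2 - 7*l - 5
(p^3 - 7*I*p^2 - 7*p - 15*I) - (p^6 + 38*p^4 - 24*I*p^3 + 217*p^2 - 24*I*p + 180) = -p^6 - 38*p^4 + p^3 + 24*I*p^3 - 217*p^2 - 7*I*p^2 - 7*p + 24*I*p - 180 - 15*I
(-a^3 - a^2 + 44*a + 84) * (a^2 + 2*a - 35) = -a^5 - 3*a^4 + 77*a^3 + 207*a^2 - 1372*a - 2940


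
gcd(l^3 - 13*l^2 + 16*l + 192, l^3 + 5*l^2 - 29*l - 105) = l + 3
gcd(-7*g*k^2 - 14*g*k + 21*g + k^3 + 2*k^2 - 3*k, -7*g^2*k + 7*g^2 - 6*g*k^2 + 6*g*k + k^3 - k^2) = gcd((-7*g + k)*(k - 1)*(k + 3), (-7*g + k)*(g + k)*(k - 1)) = 7*g*k - 7*g - k^2 + k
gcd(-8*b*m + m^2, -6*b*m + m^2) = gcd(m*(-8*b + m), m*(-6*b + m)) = m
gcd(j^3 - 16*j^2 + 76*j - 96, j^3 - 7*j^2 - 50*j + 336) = j^2 - 14*j + 48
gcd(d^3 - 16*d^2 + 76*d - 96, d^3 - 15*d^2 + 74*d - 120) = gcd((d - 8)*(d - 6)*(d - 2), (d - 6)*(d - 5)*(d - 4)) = d - 6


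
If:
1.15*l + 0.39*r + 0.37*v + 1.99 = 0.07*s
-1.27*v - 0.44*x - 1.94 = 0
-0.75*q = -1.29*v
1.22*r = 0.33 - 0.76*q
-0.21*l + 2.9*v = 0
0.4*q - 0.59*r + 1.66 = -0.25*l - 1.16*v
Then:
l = -3.49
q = -0.44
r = 0.54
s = -27.27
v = -0.25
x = -3.68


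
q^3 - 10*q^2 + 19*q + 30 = (q - 6)*(q - 5)*(q + 1)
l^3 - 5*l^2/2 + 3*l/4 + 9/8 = (l - 3/2)^2*(l + 1/2)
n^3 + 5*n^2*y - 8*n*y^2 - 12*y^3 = (n - 2*y)*(n + y)*(n + 6*y)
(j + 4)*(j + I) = j^2 + 4*j + I*j + 4*I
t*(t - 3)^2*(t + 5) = t^4 - t^3 - 21*t^2 + 45*t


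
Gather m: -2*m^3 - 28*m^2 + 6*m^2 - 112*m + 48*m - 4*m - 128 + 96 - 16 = -2*m^3 - 22*m^2 - 68*m - 48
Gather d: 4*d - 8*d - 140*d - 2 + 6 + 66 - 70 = -144*d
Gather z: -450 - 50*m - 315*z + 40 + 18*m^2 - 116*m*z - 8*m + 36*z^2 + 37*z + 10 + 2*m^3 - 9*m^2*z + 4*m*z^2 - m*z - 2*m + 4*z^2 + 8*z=2*m^3 + 18*m^2 - 60*m + z^2*(4*m + 40) + z*(-9*m^2 - 117*m - 270) - 400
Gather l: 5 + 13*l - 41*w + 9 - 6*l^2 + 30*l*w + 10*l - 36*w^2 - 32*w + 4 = -6*l^2 + l*(30*w + 23) - 36*w^2 - 73*w + 18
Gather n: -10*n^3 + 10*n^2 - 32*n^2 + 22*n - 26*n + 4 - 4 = -10*n^3 - 22*n^2 - 4*n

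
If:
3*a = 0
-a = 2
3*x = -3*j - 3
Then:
No Solution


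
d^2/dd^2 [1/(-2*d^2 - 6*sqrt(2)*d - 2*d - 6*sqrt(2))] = (d^2 + d + 3*sqrt(2)*d - (2*d + 1 + 3*sqrt(2))^2 + 3*sqrt(2))/(d^2 + d + 3*sqrt(2)*d + 3*sqrt(2))^3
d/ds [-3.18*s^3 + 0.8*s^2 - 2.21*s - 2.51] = -9.54*s^2 + 1.6*s - 2.21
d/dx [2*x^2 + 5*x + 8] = 4*x + 5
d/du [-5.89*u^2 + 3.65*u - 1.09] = 3.65 - 11.78*u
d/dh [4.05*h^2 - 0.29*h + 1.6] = 8.1*h - 0.29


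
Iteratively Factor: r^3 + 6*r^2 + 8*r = (r)*(r^2 + 6*r + 8) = r*(r + 4)*(r + 2)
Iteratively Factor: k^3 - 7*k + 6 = (k - 2)*(k^2 + 2*k - 3) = (k - 2)*(k - 1)*(k + 3)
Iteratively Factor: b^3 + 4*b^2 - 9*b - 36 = (b + 4)*(b^2 - 9) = (b - 3)*(b + 4)*(b + 3)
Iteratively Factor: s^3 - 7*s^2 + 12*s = (s - 3)*(s^2 - 4*s) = s*(s - 3)*(s - 4)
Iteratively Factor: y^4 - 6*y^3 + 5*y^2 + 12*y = (y + 1)*(y^3 - 7*y^2 + 12*y) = y*(y + 1)*(y^2 - 7*y + 12) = y*(y - 3)*(y + 1)*(y - 4)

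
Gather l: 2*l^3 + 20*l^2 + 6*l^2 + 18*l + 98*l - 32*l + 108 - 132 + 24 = 2*l^3 + 26*l^2 + 84*l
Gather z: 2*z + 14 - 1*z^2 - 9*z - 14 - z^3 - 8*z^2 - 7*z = -z^3 - 9*z^2 - 14*z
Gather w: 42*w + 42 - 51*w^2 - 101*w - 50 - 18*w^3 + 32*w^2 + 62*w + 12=-18*w^3 - 19*w^2 + 3*w + 4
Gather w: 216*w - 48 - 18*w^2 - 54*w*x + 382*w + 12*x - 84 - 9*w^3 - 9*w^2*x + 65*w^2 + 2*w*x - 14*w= -9*w^3 + w^2*(47 - 9*x) + w*(584 - 52*x) + 12*x - 132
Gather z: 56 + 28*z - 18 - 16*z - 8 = 12*z + 30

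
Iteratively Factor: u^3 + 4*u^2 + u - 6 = (u + 2)*(u^2 + 2*u - 3) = (u + 2)*(u + 3)*(u - 1)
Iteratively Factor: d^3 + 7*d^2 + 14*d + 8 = (d + 1)*(d^2 + 6*d + 8) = (d + 1)*(d + 2)*(d + 4)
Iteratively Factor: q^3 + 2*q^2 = (q)*(q^2 + 2*q) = q*(q + 2)*(q)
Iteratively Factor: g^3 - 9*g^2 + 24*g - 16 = (g - 4)*(g^2 - 5*g + 4) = (g - 4)^2*(g - 1)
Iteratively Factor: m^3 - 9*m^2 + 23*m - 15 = (m - 5)*(m^2 - 4*m + 3) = (m - 5)*(m - 3)*(m - 1)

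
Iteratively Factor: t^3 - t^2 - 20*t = (t - 5)*(t^2 + 4*t) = t*(t - 5)*(t + 4)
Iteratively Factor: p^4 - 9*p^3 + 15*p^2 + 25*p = (p - 5)*(p^3 - 4*p^2 - 5*p) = p*(p - 5)*(p^2 - 4*p - 5) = p*(p - 5)^2*(p + 1)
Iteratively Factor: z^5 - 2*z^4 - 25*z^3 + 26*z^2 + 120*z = (z - 3)*(z^4 + z^3 - 22*z^2 - 40*z) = (z - 5)*(z - 3)*(z^3 + 6*z^2 + 8*z) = (z - 5)*(z - 3)*(z + 4)*(z^2 + 2*z) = (z - 5)*(z - 3)*(z + 2)*(z + 4)*(z)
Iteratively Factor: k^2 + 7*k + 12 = (k + 3)*(k + 4)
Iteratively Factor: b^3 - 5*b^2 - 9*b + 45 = (b - 5)*(b^2 - 9) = (b - 5)*(b + 3)*(b - 3)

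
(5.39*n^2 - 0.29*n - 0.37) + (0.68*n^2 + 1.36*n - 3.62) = 6.07*n^2 + 1.07*n - 3.99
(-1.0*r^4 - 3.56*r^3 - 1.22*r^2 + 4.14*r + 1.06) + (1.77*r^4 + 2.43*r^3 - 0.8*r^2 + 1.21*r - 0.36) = 0.77*r^4 - 1.13*r^3 - 2.02*r^2 + 5.35*r + 0.7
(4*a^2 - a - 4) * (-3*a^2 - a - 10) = -12*a^4 - a^3 - 27*a^2 + 14*a + 40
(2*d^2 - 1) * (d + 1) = 2*d^3 + 2*d^2 - d - 1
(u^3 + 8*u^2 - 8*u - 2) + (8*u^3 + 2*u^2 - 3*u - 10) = 9*u^3 + 10*u^2 - 11*u - 12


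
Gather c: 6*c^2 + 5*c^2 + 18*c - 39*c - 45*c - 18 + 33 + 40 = 11*c^2 - 66*c + 55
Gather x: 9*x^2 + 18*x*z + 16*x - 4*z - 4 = 9*x^2 + x*(18*z + 16) - 4*z - 4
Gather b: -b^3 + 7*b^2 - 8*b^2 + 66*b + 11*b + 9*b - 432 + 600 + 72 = -b^3 - b^2 + 86*b + 240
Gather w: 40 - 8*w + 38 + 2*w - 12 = 66 - 6*w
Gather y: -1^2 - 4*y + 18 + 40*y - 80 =36*y - 63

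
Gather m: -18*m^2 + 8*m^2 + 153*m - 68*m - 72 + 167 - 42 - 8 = -10*m^2 + 85*m + 45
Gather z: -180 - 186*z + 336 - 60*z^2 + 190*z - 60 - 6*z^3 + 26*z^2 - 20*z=-6*z^3 - 34*z^2 - 16*z + 96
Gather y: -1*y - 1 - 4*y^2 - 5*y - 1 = -4*y^2 - 6*y - 2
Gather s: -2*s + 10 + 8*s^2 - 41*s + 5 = 8*s^2 - 43*s + 15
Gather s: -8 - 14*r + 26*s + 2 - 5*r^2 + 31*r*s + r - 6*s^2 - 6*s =-5*r^2 - 13*r - 6*s^2 + s*(31*r + 20) - 6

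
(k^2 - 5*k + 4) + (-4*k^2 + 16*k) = -3*k^2 + 11*k + 4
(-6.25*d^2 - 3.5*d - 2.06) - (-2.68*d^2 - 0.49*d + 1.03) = -3.57*d^2 - 3.01*d - 3.09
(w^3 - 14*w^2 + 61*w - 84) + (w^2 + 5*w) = w^3 - 13*w^2 + 66*w - 84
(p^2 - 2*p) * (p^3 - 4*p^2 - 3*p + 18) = p^5 - 6*p^4 + 5*p^3 + 24*p^2 - 36*p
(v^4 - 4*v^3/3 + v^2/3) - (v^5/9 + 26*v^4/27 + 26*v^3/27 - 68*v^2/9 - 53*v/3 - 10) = -v^5/9 + v^4/27 - 62*v^3/27 + 71*v^2/9 + 53*v/3 + 10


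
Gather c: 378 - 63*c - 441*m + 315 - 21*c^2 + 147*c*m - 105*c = -21*c^2 + c*(147*m - 168) - 441*m + 693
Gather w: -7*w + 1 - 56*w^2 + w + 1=-56*w^2 - 6*w + 2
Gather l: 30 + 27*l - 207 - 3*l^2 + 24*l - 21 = -3*l^2 + 51*l - 198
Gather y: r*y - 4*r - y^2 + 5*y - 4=-4*r - y^2 + y*(r + 5) - 4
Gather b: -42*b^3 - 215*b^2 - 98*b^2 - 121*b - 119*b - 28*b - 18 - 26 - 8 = -42*b^3 - 313*b^2 - 268*b - 52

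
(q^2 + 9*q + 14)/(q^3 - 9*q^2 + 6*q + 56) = (q + 7)/(q^2 - 11*q + 28)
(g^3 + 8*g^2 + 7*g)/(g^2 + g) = g + 7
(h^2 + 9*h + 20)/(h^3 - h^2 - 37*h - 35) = (h + 4)/(h^2 - 6*h - 7)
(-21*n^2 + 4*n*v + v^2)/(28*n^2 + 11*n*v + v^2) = (-3*n + v)/(4*n + v)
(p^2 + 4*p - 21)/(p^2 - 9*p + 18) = (p + 7)/(p - 6)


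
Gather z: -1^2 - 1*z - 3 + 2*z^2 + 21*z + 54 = 2*z^2 + 20*z + 50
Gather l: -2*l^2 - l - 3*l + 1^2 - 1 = -2*l^2 - 4*l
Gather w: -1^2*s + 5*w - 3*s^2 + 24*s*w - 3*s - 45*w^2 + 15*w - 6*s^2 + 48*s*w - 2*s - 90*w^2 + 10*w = -9*s^2 - 6*s - 135*w^2 + w*(72*s + 30)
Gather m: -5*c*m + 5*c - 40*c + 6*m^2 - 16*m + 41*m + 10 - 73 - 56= -35*c + 6*m^2 + m*(25 - 5*c) - 119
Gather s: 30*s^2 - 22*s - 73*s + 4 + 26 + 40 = 30*s^2 - 95*s + 70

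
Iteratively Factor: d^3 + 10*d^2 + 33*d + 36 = (d + 4)*(d^2 + 6*d + 9) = (d + 3)*(d + 4)*(d + 3)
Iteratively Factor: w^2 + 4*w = (w + 4)*(w)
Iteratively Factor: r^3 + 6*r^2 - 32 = (r + 4)*(r^2 + 2*r - 8) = (r - 2)*(r + 4)*(r + 4)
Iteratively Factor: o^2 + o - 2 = (o + 2)*(o - 1)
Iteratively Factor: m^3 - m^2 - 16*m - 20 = (m + 2)*(m^2 - 3*m - 10) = (m - 5)*(m + 2)*(m + 2)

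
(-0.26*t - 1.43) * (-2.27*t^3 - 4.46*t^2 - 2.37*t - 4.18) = 0.5902*t^4 + 4.4057*t^3 + 6.994*t^2 + 4.4759*t + 5.9774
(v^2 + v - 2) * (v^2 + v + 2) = v^4 + 2*v^3 + v^2 - 4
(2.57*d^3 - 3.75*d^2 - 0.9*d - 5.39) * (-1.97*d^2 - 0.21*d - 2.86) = -5.0629*d^5 + 6.8478*d^4 - 4.7897*d^3 + 21.5323*d^2 + 3.7059*d + 15.4154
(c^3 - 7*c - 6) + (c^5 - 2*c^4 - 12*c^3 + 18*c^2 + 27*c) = c^5 - 2*c^4 - 11*c^3 + 18*c^2 + 20*c - 6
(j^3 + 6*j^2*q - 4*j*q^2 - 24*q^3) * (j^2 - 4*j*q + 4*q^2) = j^5 + 2*j^4*q - 24*j^3*q^2 + 16*j^2*q^3 + 80*j*q^4 - 96*q^5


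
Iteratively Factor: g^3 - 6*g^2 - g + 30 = (g - 5)*(g^2 - g - 6) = (g - 5)*(g - 3)*(g + 2)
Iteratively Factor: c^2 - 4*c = (c)*(c - 4)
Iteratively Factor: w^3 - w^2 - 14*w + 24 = (w - 3)*(w^2 + 2*w - 8) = (w - 3)*(w + 4)*(w - 2)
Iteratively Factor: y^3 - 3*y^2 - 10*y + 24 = (y - 4)*(y^2 + y - 6) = (y - 4)*(y + 3)*(y - 2)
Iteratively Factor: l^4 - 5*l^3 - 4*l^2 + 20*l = (l - 5)*(l^3 - 4*l) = (l - 5)*(l - 2)*(l^2 + 2*l) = l*(l - 5)*(l - 2)*(l + 2)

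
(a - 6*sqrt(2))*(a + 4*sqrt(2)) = a^2 - 2*sqrt(2)*a - 48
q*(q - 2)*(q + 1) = q^3 - q^2 - 2*q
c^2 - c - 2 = (c - 2)*(c + 1)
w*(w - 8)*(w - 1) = w^3 - 9*w^2 + 8*w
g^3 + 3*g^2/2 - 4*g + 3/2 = (g - 1)*(g - 1/2)*(g + 3)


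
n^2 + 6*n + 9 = (n + 3)^2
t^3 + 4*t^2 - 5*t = t*(t - 1)*(t + 5)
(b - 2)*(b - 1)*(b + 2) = b^3 - b^2 - 4*b + 4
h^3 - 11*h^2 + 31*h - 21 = (h - 7)*(h - 3)*(h - 1)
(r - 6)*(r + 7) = r^2 + r - 42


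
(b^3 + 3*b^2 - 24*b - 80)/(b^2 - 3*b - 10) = (b^2 + 8*b + 16)/(b + 2)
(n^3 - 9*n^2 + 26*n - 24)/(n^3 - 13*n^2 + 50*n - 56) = (n - 3)/(n - 7)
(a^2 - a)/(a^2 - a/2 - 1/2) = 2*a/(2*a + 1)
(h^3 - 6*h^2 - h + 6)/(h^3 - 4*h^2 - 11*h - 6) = (h - 1)/(h + 1)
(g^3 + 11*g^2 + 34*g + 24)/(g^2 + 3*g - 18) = (g^2 + 5*g + 4)/(g - 3)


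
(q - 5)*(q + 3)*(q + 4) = q^3 + 2*q^2 - 23*q - 60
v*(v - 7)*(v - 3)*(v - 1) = v^4 - 11*v^3 + 31*v^2 - 21*v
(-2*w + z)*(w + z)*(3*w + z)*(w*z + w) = -6*w^4*z - 6*w^4 - 5*w^3*z^2 - 5*w^3*z + 2*w^2*z^3 + 2*w^2*z^2 + w*z^4 + w*z^3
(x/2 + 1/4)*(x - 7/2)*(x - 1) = x^3/2 - 2*x^2 + 5*x/8 + 7/8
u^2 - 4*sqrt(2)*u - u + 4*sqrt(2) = (u - 1)*(u - 4*sqrt(2))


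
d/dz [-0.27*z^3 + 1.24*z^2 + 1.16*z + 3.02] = -0.81*z^2 + 2.48*z + 1.16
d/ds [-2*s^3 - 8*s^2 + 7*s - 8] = -6*s^2 - 16*s + 7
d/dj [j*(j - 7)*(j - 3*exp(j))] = -3*j^2*exp(j) + 3*j^2 + 15*j*exp(j) - 14*j + 21*exp(j)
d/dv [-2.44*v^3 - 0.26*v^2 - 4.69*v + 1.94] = -7.32*v^2 - 0.52*v - 4.69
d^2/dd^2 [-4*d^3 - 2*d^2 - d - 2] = -24*d - 4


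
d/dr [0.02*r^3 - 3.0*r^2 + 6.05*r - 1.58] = 0.06*r^2 - 6.0*r + 6.05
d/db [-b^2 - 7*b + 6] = -2*b - 7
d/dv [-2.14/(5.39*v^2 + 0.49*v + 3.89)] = (23.0692*v + 1.0486)/(5.39*v^2 + 0.49*v + 3.89)^2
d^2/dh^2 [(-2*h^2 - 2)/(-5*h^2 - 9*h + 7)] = 60*(-3*h^3 + 12*h^2 + 9*h + 11)/(125*h^6 + 675*h^5 + 690*h^4 - 1161*h^3 - 966*h^2 + 1323*h - 343)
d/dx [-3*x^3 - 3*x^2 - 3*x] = -9*x^2 - 6*x - 3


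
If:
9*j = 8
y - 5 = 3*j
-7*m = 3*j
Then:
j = 8/9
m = -8/21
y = 23/3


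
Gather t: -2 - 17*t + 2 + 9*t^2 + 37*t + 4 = 9*t^2 + 20*t + 4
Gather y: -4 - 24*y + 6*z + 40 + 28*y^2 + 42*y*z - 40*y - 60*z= 28*y^2 + y*(42*z - 64) - 54*z + 36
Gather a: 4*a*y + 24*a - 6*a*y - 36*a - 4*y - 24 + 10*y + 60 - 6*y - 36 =a*(-2*y - 12)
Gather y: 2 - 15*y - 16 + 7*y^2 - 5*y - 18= 7*y^2 - 20*y - 32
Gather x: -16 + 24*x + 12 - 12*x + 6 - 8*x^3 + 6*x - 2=-8*x^3 + 18*x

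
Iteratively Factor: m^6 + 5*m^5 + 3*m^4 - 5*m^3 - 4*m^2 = (m + 1)*(m^5 + 4*m^4 - m^3 - 4*m^2) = m*(m + 1)*(m^4 + 4*m^3 - m^2 - 4*m) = m*(m + 1)^2*(m^3 + 3*m^2 - 4*m) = m*(m - 1)*(m + 1)^2*(m^2 + 4*m) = m*(m - 1)*(m + 1)^2*(m + 4)*(m)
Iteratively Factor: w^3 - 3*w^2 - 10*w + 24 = (w - 2)*(w^2 - w - 12) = (w - 2)*(w + 3)*(w - 4)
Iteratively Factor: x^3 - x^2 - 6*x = (x - 3)*(x^2 + 2*x) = (x - 3)*(x + 2)*(x)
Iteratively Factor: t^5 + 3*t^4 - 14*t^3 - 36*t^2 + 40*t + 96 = (t + 4)*(t^4 - t^3 - 10*t^2 + 4*t + 24) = (t - 2)*(t + 4)*(t^3 + t^2 - 8*t - 12) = (t - 2)*(t + 2)*(t + 4)*(t^2 - t - 6) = (t - 3)*(t - 2)*(t + 2)*(t + 4)*(t + 2)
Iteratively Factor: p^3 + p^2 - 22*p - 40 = (p + 2)*(p^2 - p - 20) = (p - 5)*(p + 2)*(p + 4)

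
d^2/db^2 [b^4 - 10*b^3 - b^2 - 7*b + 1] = 12*b^2 - 60*b - 2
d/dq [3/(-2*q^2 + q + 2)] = 3*(4*q - 1)/(-2*q^2 + q + 2)^2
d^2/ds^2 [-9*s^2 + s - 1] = -18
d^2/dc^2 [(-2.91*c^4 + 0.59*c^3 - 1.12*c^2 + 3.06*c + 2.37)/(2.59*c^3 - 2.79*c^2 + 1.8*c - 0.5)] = (1.13686837721616e-13*c^8 - 24.6699679999999*c^6 + 171.730656*c^5 + 17.6773079999999*c^4 - 242.38024*c^3 + 221.994342*c^2 - 77.72514*c + 13.6933)/(17.373979*c^9 - 56.146797*c^8 + 96.706197*c^7 - 109.821669*c^6 + 88.88724*c^5 - 52.78095*c^4 + 22.8405*c^3 - 6.9525*c^2 + 1.35*c - 0.125)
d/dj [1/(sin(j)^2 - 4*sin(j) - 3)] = 2*(2 - sin(j))*cos(j)/(4*sin(j) + cos(j)^2 + 2)^2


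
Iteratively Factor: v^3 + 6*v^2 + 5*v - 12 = (v + 3)*(v^2 + 3*v - 4) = (v + 3)*(v + 4)*(v - 1)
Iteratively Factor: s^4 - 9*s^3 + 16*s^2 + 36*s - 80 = (s - 5)*(s^3 - 4*s^2 - 4*s + 16) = (s - 5)*(s - 4)*(s^2 - 4) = (s - 5)*(s - 4)*(s + 2)*(s - 2)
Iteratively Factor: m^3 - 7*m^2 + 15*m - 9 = (m - 3)*(m^2 - 4*m + 3) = (m - 3)^2*(m - 1)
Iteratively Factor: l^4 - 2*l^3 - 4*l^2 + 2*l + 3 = (l + 1)*(l^3 - 3*l^2 - l + 3) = (l - 3)*(l + 1)*(l^2 - 1) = (l - 3)*(l + 1)^2*(l - 1)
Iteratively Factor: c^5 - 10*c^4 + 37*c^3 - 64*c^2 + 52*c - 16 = (c - 4)*(c^4 - 6*c^3 + 13*c^2 - 12*c + 4) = (c - 4)*(c - 2)*(c^3 - 4*c^2 + 5*c - 2) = (c - 4)*(c - 2)*(c - 1)*(c^2 - 3*c + 2) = (c - 4)*(c - 2)*(c - 1)^2*(c - 2)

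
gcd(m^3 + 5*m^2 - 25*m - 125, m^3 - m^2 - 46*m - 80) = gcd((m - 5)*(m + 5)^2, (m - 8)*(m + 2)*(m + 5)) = m + 5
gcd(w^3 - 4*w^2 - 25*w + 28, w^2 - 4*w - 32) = w + 4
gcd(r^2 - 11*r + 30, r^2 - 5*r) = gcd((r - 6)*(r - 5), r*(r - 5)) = r - 5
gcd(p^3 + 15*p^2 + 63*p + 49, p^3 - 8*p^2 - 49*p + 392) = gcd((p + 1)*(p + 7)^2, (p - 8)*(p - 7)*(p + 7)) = p + 7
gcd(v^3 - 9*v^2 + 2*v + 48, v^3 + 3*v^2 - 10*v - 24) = v^2 - v - 6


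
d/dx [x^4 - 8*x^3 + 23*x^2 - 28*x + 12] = 4*x^3 - 24*x^2 + 46*x - 28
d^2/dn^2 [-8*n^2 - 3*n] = -16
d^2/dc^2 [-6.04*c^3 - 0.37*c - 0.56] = -36.24*c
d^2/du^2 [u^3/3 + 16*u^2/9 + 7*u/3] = 2*u + 32/9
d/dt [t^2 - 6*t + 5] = 2*t - 6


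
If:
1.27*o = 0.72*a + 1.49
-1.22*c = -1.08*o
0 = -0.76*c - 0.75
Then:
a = -4.04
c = -0.99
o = -1.11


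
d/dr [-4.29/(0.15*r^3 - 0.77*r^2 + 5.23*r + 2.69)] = (1.9305*r^2 - 6.6066*r + 22.4367)/(0.15*r^3 - 0.77*r^2 + 5.23*r + 2.69)^2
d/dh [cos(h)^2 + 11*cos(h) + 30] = -(2*cos(h) + 11)*sin(h)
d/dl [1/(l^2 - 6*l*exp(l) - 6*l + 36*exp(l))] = 2*(3*l*exp(l) - l - 15*exp(l) + 3)/(l^2 - 6*l*exp(l) - 6*l + 36*exp(l))^2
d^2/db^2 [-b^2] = -2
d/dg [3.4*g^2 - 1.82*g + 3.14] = 6.8*g - 1.82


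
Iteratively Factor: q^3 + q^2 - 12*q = (q + 4)*(q^2 - 3*q) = (q - 3)*(q + 4)*(q)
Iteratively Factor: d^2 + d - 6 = (d + 3)*(d - 2)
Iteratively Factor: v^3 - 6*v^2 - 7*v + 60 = (v + 3)*(v^2 - 9*v + 20) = (v - 5)*(v + 3)*(v - 4)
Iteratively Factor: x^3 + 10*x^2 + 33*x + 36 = (x + 3)*(x^2 + 7*x + 12) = (x + 3)*(x + 4)*(x + 3)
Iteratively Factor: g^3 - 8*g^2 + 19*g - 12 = (g - 1)*(g^2 - 7*g + 12) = (g - 4)*(g - 1)*(g - 3)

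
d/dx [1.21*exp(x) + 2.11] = 1.21*exp(x)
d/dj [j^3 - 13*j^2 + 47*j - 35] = 3*j^2 - 26*j + 47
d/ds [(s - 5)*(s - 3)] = 2*s - 8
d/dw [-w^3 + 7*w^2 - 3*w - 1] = -3*w^2 + 14*w - 3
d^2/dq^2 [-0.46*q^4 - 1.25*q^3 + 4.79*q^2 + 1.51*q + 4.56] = -5.52*q^2 - 7.5*q + 9.58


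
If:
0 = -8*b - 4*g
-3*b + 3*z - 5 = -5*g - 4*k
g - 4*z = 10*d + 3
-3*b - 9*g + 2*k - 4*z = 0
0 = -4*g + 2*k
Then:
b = -4/19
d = -21/190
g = 8/19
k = 16/19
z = -7/19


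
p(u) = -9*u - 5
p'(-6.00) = -9.00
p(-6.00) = 49.00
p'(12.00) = -9.00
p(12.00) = -113.00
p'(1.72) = -9.00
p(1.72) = -20.48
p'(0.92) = -9.00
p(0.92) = -13.28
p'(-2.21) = -9.00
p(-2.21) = 14.89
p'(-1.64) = -9.00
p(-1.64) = 9.76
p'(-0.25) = -9.00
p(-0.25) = -2.75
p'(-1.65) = -9.00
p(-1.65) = 9.85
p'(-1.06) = -9.00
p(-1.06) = 4.54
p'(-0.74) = -9.00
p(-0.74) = 1.66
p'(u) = -9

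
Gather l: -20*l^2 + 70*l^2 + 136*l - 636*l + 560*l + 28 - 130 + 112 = 50*l^2 + 60*l + 10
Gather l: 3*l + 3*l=6*l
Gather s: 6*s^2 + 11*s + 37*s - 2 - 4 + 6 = 6*s^2 + 48*s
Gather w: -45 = -45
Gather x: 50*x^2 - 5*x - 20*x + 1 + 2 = 50*x^2 - 25*x + 3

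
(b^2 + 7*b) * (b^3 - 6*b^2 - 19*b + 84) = b^5 + b^4 - 61*b^3 - 49*b^2 + 588*b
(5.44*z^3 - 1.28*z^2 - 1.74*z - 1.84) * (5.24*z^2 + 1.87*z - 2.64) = 28.5056*z^5 + 3.4656*z^4 - 25.8728*z^3 - 9.5162*z^2 + 1.1528*z + 4.8576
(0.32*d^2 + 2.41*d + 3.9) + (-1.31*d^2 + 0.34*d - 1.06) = -0.99*d^2 + 2.75*d + 2.84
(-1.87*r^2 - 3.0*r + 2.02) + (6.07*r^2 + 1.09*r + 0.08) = 4.2*r^2 - 1.91*r + 2.1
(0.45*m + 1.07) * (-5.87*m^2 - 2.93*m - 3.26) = -2.6415*m^3 - 7.5994*m^2 - 4.6021*m - 3.4882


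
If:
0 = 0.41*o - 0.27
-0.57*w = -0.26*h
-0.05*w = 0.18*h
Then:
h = 0.00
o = 0.66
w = 0.00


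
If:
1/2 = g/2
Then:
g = 1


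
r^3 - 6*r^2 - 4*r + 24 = (r - 6)*(r - 2)*(r + 2)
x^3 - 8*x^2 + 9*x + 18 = (x - 6)*(x - 3)*(x + 1)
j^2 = j^2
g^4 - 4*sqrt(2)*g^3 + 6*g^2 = g^2*(g - 3*sqrt(2))*(g - sqrt(2))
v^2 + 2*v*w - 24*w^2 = (v - 4*w)*(v + 6*w)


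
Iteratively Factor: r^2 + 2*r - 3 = (r + 3)*(r - 1)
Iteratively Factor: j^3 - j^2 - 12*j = (j)*(j^2 - j - 12) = j*(j - 4)*(j + 3)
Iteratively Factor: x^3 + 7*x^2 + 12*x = (x)*(x^2 + 7*x + 12) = x*(x + 3)*(x + 4)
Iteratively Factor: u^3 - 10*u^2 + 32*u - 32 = (u - 4)*(u^2 - 6*u + 8) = (u - 4)*(u - 2)*(u - 4)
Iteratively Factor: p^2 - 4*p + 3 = (p - 1)*(p - 3)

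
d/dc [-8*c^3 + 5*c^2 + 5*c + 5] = -24*c^2 + 10*c + 5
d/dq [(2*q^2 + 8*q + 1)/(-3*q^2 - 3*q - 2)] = (18*q^2 - 2*q - 13)/(9*q^4 + 18*q^3 + 21*q^2 + 12*q + 4)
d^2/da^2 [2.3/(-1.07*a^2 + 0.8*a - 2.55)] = (5.26654*a^2 - 3.9376*a - 2.3*(2.14*a - 0.8)*(4.28*a - 1.6) + 12.5511)/(1.07*a^2 - 0.8*a + 2.55)^3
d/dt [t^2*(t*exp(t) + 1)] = t*(t^2*exp(t) + 3*t*exp(t) + 2)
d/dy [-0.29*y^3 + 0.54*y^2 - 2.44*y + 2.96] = -0.87*y^2 + 1.08*y - 2.44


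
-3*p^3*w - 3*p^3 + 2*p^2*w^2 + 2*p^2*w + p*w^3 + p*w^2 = (-p + w)*(3*p + w)*(p*w + p)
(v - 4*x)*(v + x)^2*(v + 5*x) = v^4 + 3*v^3*x - 17*v^2*x^2 - 39*v*x^3 - 20*x^4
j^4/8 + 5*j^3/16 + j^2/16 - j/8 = j*(j/4 + 1/2)*(j/2 + 1/2)*(j - 1/2)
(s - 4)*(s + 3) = s^2 - s - 12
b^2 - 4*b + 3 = (b - 3)*(b - 1)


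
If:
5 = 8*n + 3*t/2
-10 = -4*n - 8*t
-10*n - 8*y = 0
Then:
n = 25/58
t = 30/29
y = -125/232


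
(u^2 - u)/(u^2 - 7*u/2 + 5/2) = 2*u/(2*u - 5)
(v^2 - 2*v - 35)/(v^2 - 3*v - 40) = (v - 7)/(v - 8)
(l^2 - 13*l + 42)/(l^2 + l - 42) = (l - 7)/(l + 7)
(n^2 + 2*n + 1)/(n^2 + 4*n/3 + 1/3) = 3*(n + 1)/(3*n + 1)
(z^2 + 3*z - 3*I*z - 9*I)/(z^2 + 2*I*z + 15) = (z + 3)/(z + 5*I)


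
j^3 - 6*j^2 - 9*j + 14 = (j - 7)*(j - 1)*(j + 2)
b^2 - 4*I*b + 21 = (b - 7*I)*(b + 3*I)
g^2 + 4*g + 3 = (g + 1)*(g + 3)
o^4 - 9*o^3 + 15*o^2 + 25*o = o*(o - 5)^2*(o + 1)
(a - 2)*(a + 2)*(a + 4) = a^3 + 4*a^2 - 4*a - 16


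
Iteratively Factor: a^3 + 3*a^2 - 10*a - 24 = (a + 2)*(a^2 + a - 12) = (a - 3)*(a + 2)*(a + 4)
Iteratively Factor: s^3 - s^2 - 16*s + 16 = (s - 1)*(s^2 - 16) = (s - 4)*(s - 1)*(s + 4)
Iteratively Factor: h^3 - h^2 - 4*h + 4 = (h + 2)*(h^2 - 3*h + 2) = (h - 1)*(h + 2)*(h - 2)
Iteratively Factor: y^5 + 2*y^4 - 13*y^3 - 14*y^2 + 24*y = (y - 3)*(y^4 + 5*y^3 + 2*y^2 - 8*y) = (y - 3)*(y - 1)*(y^3 + 6*y^2 + 8*y) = y*(y - 3)*(y - 1)*(y^2 + 6*y + 8) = y*(y - 3)*(y - 1)*(y + 2)*(y + 4)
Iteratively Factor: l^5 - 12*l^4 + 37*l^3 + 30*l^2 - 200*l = (l - 5)*(l^4 - 7*l^3 + 2*l^2 + 40*l) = (l - 5)^2*(l^3 - 2*l^2 - 8*l) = (l - 5)^2*(l + 2)*(l^2 - 4*l) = l*(l - 5)^2*(l + 2)*(l - 4)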